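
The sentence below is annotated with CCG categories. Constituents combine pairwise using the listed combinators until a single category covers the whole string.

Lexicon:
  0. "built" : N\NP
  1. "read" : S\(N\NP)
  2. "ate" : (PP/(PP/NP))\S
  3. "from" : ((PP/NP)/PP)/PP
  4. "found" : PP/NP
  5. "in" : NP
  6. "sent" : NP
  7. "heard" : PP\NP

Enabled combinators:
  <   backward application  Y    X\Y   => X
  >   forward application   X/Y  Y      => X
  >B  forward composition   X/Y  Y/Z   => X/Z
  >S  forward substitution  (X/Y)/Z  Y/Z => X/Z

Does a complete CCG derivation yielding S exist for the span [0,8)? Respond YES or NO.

NO

N\NP S\(N\NP) (PP/(PP/NP))\S ((PP/NP)/PP)/PP PP/NP NP NP PP\NP
CKY chart[0,8] = {PP}; S ∉ chart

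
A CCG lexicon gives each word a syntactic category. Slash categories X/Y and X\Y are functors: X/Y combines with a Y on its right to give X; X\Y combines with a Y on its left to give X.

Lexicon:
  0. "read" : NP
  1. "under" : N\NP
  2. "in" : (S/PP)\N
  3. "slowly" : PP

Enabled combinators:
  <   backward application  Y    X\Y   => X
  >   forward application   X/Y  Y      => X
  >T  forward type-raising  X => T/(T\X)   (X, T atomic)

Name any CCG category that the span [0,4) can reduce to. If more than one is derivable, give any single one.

[0,4] S   >
  [0,3] S/PP   <
    [0,2] N   <
      [0,1] "read" : NP
      [1,2] "under" : N\NP
    [2,3] "in" : (S/PP)\N
  [3,4] "slowly" : PP

S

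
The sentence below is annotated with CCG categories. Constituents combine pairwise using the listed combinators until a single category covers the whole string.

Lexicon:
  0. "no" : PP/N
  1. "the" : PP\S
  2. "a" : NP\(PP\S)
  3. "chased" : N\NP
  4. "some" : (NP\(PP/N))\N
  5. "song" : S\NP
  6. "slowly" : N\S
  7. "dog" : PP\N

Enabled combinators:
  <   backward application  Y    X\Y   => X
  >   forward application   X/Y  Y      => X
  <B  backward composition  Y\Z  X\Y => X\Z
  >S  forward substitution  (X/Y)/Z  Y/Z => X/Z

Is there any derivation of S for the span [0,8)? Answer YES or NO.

PP/N PP\S NP\(PP\S) N\NP (NP\(PP/N))\N S\NP N\S PP\N
CKY chart[0,8] = {PP}; S ∉ chart

NO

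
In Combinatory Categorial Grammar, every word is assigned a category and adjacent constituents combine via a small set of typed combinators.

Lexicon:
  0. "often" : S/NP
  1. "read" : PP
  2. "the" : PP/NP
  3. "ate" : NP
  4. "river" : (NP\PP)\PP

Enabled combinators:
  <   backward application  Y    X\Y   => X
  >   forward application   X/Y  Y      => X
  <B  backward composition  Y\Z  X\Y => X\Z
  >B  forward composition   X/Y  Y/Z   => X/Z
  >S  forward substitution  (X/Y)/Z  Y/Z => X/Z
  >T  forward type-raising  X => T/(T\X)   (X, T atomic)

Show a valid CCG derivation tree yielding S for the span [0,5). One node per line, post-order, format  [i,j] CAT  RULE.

[0,5] S   >
  [0,1] "often" : S/NP
  [1,5] NP   <
    [1,2] "read" : PP
    [2,5] NP\PP   <
      [2,4] PP   >
        [2,3] "the" : PP/NP
        [3,4] "ate" : NP
      [4,5] "river" : (NP\PP)\PP

[0,1] S/NP  lex  "often"
[1,2] PP  lex  "read"
[2,3] PP/NP  lex  "the"
[3,4] NP  lex  "ate"
[2,4] PP  >  k=3
[4,5] (NP\PP)\PP  lex  "river"
[2,5] NP\PP  <  k=4
[1,5] NP  <  k=2
[0,5] S  >  k=1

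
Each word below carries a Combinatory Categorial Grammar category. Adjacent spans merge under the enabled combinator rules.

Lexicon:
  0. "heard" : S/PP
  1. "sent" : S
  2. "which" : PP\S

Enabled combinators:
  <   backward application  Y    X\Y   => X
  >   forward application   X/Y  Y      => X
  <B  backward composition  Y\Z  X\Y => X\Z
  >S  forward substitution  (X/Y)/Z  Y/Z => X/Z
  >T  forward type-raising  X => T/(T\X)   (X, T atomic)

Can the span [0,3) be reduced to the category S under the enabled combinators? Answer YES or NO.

YES

[0,3] S   >
  [0,1] "heard" : S/PP
  [1,3] PP   <
    [1,2] "sent" : S
    [2,3] "which" : PP\S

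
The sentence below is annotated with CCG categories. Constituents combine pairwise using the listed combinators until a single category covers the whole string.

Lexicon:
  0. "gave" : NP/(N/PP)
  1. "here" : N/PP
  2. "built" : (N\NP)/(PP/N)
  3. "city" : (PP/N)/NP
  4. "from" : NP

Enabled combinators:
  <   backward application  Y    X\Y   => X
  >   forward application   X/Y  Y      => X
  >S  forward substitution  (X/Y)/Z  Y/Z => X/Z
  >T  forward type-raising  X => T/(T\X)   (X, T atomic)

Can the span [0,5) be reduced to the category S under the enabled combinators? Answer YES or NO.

NO

NP/(N/PP) N/PP (N\NP)/(PP/N) (PP/N)/NP NP
CKY chart[0,5] = {N, N/(N\N), NP/(NP\N), PP/(PP\N), S/(S\N)}; S ∉ chart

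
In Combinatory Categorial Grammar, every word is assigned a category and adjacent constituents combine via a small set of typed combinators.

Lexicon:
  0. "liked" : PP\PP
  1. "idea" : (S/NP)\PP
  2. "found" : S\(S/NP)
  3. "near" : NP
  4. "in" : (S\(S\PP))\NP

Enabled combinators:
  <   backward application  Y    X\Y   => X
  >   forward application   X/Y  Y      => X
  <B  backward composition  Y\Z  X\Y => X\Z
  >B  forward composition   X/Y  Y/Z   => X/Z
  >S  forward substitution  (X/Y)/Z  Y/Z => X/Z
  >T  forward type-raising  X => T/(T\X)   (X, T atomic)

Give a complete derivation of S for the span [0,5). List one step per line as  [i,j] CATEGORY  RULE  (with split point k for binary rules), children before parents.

[0,1] PP\PP  lex  "liked"
[1,2] (S/NP)\PP  lex  "idea"
[2,3] S\(S/NP)  lex  "found"
[1,3] S\PP  <B  k=2
[0,3] S\PP  <B  k=1
[3,4] NP  lex  "near"
[4,5] (S\(S\PP))\NP  lex  "in"
[3,5] S\(S\PP)  <  k=4
[0,5] S  <  k=3

[0,5] S   <
  [0,3] S\PP   <B
    [0,1] "liked" : PP\PP
    [1,3] S\PP   <B
      [1,2] "idea" : (S/NP)\PP
      [2,3] "found" : S\(S/NP)
  [3,5] S\(S\PP)   <
    [3,4] "near" : NP
    [4,5] "in" : (S\(S\PP))\NP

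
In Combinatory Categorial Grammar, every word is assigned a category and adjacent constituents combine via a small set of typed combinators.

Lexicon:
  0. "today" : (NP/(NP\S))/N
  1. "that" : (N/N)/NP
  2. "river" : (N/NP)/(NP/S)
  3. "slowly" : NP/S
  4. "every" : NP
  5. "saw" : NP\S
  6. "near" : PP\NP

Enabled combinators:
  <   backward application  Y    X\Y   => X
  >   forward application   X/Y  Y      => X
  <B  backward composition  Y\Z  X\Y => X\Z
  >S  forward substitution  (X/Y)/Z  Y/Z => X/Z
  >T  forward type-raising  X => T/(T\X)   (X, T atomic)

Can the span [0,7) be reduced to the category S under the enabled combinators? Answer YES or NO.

(NP/(NP\S))/N (N/N)/NP (N/NP)/(NP/S) NP/S NP NP\S PP\NP
CKY chart[0,7] = {N/(N\PP), NP/(NP\PP), PP, PP/(PP\PP), S/(S\PP)}; S ∉ chart

NO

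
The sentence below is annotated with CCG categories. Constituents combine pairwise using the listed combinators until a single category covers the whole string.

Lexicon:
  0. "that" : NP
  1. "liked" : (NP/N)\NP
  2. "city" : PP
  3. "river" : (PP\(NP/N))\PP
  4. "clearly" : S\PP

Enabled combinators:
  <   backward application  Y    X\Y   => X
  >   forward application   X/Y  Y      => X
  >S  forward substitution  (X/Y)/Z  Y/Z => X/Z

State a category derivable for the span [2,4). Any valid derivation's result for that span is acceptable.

[0,5] S   <
  [0,4] PP   <
    [0,2] NP/N   <
      [0,1] "that" : NP
      [1,2] "liked" : (NP/N)\NP
    [2,4] PP\(NP/N)   <
      [2,3] "city" : PP
      [3,4] "river" : (PP\(NP/N))\PP
  [4,5] "clearly" : S\PP

PP\(NP/N)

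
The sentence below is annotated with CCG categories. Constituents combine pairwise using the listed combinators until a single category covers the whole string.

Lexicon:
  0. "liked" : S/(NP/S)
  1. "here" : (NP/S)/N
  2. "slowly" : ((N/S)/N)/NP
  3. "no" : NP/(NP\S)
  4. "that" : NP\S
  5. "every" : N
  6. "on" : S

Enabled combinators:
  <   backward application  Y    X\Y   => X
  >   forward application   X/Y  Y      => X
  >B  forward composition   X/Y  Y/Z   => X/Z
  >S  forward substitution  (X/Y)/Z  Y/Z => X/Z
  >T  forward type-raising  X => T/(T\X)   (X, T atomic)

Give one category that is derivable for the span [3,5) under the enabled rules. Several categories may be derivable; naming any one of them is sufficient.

[0,7] S   >
  [0,2] S/N   >B
    [0,1] "liked" : S/(NP/S)
    [1,2] "here" : (NP/S)/N
  [2,7] N   >
    [2,6] N/S   >
      [2,5] (N/S)/N   >
        [2,3] "slowly" : ((N/S)/N)/NP
        [3,5] NP   >
          [3,4] "no" : NP/(NP\S)
          [4,5] "that" : NP\S
      [5,6] "every" : N
    [6,7] "on" : S

NP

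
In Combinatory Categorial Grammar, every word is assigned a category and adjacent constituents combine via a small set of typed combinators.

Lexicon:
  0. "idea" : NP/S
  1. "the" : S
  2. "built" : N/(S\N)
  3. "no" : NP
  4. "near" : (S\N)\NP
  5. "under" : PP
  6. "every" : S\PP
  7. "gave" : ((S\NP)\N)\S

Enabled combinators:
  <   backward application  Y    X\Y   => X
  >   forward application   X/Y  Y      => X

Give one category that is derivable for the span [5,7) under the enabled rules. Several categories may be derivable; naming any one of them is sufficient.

[0,8] S   <
  [0,2] NP   >
    [0,1] "idea" : NP/S
    [1,2] "the" : S
  [2,8] S\NP   <
    [2,5] N   >
      [2,3] "built" : N/(S\N)
      [3,5] S\N   <
        [3,4] "no" : NP
        [4,5] "near" : (S\N)\NP
    [5,8] (S\NP)\N   <
      [5,7] S   <
        [5,6] "under" : PP
        [6,7] "every" : S\PP
      [7,8] "gave" : ((S\NP)\N)\S

S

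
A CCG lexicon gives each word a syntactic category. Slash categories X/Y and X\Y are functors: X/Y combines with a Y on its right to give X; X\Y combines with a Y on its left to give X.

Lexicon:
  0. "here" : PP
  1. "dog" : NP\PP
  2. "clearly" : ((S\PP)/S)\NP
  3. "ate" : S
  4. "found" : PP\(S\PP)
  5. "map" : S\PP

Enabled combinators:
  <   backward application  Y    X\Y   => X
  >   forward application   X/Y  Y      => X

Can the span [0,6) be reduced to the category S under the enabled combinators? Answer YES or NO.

YES

[0,6] S   <
  [0,5] PP   <
    [0,4] S\PP   >
      [0,3] (S\PP)/S   <
        [0,2] NP   <
          [0,1] "here" : PP
          [1,2] "dog" : NP\PP
        [2,3] "clearly" : ((S\PP)/S)\NP
      [3,4] "ate" : S
    [4,5] "found" : PP\(S\PP)
  [5,6] "map" : S\PP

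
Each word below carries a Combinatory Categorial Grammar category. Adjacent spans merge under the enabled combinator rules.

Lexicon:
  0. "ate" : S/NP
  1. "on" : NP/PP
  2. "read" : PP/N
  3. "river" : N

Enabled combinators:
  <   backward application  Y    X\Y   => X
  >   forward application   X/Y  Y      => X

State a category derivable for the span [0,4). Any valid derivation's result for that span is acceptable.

S

[0,4] S   >
  [0,1] "ate" : S/NP
  [1,4] NP   >
    [1,2] "on" : NP/PP
    [2,4] PP   >
      [2,3] "read" : PP/N
      [3,4] "river" : N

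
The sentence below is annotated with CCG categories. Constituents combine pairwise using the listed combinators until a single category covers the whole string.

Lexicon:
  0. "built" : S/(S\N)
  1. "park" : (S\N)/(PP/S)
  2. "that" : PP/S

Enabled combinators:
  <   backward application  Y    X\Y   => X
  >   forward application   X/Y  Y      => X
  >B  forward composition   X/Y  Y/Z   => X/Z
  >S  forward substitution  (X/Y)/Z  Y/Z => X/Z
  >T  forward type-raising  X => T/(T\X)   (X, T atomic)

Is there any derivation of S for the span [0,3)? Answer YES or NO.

YES

[0,3] S   >
  [0,1] "built" : S/(S\N)
  [1,3] S\N   >
    [1,2] "park" : (S\N)/(PP/S)
    [2,3] "that" : PP/S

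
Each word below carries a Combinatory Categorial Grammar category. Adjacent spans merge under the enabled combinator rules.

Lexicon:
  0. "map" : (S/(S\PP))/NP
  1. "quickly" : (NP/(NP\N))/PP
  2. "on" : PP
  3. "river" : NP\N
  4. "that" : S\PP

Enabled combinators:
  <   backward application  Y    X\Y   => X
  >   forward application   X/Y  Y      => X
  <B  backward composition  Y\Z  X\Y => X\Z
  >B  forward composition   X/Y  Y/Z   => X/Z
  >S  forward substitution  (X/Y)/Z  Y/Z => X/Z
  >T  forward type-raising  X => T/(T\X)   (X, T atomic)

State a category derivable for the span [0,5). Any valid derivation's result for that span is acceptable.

S

[0,5] S   >
  [0,4] S/(S\PP)   >
    [0,1] "map" : (S/(S\PP))/NP
    [1,4] NP   >
      [1,3] NP/(NP\N)   >
        [1,2] "quickly" : (NP/(NP\N))/PP
        [2,3] "on" : PP
      [3,4] "river" : NP\N
  [4,5] "that" : S\PP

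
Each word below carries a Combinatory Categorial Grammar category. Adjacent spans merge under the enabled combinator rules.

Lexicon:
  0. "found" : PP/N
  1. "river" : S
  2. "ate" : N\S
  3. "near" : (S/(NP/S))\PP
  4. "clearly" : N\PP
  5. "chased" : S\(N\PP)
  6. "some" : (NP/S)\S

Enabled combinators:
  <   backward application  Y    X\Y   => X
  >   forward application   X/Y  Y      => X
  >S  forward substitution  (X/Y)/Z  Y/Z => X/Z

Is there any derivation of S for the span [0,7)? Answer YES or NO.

YES

[0,7] S   >
  [0,4] S/(NP/S)   <
    [0,3] PP   >
      [0,1] "found" : PP/N
      [1,3] N   <
        [1,2] "river" : S
        [2,3] "ate" : N\S
    [3,4] "near" : (S/(NP/S))\PP
  [4,7] NP/S   <
    [4,6] S   <
      [4,5] "clearly" : N\PP
      [5,6] "chased" : S\(N\PP)
    [6,7] "some" : (NP/S)\S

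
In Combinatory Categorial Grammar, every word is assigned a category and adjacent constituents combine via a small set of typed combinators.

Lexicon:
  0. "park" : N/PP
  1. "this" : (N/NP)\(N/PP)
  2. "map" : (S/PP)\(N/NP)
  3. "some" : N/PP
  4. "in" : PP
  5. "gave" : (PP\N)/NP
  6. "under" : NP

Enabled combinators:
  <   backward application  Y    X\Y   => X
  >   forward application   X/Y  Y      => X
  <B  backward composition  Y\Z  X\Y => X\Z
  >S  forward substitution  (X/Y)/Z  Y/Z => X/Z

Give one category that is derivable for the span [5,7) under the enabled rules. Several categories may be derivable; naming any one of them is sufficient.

[0,7] S   >
  [0,3] S/PP   <
    [0,2] N/NP   <
      [0,1] "park" : N/PP
      [1,2] "this" : (N/NP)\(N/PP)
    [2,3] "map" : (S/PP)\(N/NP)
  [3,7] PP   <
    [3,5] N   >
      [3,4] "some" : N/PP
      [4,5] "in" : PP
    [5,7] PP\N   >
      [5,6] "gave" : (PP\N)/NP
      [6,7] "under" : NP

PP\N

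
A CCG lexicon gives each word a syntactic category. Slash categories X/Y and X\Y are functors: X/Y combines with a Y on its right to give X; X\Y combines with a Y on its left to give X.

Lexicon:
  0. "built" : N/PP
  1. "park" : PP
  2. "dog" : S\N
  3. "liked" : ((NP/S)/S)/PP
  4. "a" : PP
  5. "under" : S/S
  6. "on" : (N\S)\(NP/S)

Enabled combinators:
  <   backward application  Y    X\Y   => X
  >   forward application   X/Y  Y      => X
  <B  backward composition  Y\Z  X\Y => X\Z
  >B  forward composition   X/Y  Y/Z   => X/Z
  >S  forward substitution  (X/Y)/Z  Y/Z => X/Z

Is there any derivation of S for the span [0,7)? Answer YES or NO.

NO

N/PP PP S\N ((NP/S)/S)/PP PP S/S (N\S)\(NP/S)
CKY chart[0,7] = {N}; S ∉ chart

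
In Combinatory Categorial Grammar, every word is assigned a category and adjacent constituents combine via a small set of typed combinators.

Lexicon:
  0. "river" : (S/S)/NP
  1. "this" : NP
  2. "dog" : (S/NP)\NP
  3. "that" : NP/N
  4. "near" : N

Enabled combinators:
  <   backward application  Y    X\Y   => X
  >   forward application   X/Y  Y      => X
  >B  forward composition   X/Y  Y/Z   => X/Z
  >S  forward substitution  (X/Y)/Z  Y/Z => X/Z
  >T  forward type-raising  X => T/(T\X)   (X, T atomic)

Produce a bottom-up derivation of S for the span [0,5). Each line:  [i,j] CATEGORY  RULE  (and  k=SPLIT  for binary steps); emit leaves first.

[0,5] S   >
  [0,3] S/NP   >S
    [0,1] "river" : (S/S)/NP
    [1,3] S/NP   <
      [1,2] "this" : NP
      [2,3] "dog" : (S/NP)\NP
  [3,5] NP   >
    [3,4] "that" : NP/N
    [4,5] "near" : N

[0,1] (S/S)/NP  lex  "river"
[1,2] NP  lex  "this"
[2,3] (S/NP)\NP  lex  "dog"
[1,3] S/NP  <  k=2
[0,3] S/NP  >S  k=1
[3,4] NP/N  lex  "that"
[4,5] N  lex  "near"
[3,5] NP  >  k=4
[0,5] S  >  k=3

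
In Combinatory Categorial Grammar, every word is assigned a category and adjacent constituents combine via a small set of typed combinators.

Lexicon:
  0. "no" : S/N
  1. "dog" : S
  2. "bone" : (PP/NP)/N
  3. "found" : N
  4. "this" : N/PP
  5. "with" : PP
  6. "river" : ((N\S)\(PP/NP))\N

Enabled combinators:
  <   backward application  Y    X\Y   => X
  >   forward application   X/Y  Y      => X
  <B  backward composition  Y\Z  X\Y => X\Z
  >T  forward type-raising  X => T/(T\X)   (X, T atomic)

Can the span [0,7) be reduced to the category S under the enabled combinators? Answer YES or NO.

[0,7] S   >
  [0,1] "no" : S/N
  [1,7] N   >
    [1,2] N/(N\S)   >T
      [1,2] "dog" : S
    [2,7] N\S   <
      [2,4] PP/NP   >
        [2,3] "bone" : (PP/NP)/N
        [3,4] "found" : N
      [4,7] (N\S)\(PP/NP)   <
        [4,6] N   >
          [4,5] "this" : N/PP
          [5,6] "with" : PP
        [6,7] "river" : ((N\S)\(PP/NP))\N

YES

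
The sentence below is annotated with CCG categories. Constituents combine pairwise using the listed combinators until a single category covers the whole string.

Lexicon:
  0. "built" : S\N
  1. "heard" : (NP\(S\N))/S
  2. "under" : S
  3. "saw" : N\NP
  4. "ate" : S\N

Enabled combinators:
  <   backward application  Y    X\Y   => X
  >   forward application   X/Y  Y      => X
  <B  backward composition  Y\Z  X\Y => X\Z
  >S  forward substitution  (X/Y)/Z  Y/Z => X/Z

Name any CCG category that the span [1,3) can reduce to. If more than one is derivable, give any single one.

[0,5] S   <
  [0,4] N   <
    [0,3] NP   <
      [0,1] "built" : S\N
      [1,3] NP\(S\N)   >
        [1,2] "heard" : (NP\(S\N))/S
        [2,3] "under" : S
    [3,4] "saw" : N\NP
  [4,5] "ate" : S\N

NP\(S\N)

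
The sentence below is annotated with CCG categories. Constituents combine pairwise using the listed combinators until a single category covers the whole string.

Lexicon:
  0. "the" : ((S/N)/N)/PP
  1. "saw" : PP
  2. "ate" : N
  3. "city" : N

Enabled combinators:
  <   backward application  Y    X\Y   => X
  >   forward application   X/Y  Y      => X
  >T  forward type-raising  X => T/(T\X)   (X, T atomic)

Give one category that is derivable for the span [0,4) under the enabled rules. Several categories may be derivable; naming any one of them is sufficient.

S

[0,4] S   >
  [0,3] S/N   >
    [0,2] (S/N)/N   >
      [0,1] "the" : ((S/N)/N)/PP
      [1,2] "saw" : PP
    [2,3] "ate" : N
  [3,4] "city" : N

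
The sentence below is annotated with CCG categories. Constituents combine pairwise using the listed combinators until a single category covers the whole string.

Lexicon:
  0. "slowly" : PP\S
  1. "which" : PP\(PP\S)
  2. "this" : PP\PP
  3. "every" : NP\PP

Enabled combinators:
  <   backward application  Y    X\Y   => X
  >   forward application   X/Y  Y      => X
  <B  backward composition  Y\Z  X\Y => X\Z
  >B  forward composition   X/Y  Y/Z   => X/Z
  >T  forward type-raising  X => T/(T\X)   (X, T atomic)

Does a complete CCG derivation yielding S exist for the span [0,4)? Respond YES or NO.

NO

PP\S PP\(PP\S) PP\PP NP\PP
CKY chart[0,4] = {N/(N\NP), NP, NP/(NP\NP), PP/(PP\NP), S/(S\NP)}; S ∉ chart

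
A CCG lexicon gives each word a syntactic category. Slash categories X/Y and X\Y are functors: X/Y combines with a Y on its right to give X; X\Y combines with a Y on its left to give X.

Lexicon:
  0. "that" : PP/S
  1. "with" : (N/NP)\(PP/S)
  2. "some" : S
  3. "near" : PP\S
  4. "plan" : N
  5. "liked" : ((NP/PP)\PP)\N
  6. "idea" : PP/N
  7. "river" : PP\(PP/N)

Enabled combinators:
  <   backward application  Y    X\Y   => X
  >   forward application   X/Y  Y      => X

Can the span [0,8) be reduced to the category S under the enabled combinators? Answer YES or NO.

PP/S (N/NP)\(PP/S) S PP\S N ((NP/PP)\PP)\N PP/N PP\(PP/N)
CKY chart[0,8] = {N}; S ∉ chart

NO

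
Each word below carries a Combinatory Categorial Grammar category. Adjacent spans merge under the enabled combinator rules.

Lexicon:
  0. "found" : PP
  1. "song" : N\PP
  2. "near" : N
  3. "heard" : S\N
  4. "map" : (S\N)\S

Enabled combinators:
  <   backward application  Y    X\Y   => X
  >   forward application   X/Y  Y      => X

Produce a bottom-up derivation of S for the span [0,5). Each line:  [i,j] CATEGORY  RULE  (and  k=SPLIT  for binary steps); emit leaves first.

[0,1] PP  lex  "found"
[1,2] N\PP  lex  "song"
[0,2] N  <  k=1
[2,3] N  lex  "near"
[3,4] S\N  lex  "heard"
[2,4] S  <  k=3
[4,5] (S\N)\S  lex  "map"
[2,5] S\N  <  k=4
[0,5] S  <  k=2

[0,5] S   <
  [0,2] N   <
    [0,1] "found" : PP
    [1,2] "song" : N\PP
  [2,5] S\N   <
    [2,4] S   <
      [2,3] "near" : N
      [3,4] "heard" : S\N
    [4,5] "map" : (S\N)\S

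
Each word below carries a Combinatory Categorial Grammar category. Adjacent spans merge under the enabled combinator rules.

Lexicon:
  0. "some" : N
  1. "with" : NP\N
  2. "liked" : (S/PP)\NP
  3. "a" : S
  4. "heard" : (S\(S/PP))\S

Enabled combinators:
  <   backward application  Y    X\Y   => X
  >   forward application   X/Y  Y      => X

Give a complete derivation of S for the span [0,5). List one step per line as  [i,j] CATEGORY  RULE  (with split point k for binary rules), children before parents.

[0,5] S   <
  [0,3] S/PP   <
    [0,2] NP   <
      [0,1] "some" : N
      [1,2] "with" : NP\N
    [2,3] "liked" : (S/PP)\NP
  [3,5] S\(S/PP)   <
    [3,4] "a" : S
    [4,5] "heard" : (S\(S/PP))\S

[0,1] N  lex  "some"
[1,2] NP\N  lex  "with"
[0,2] NP  <  k=1
[2,3] (S/PP)\NP  lex  "liked"
[0,3] S/PP  <  k=2
[3,4] S  lex  "a"
[4,5] (S\(S/PP))\S  lex  "heard"
[3,5] S\(S/PP)  <  k=4
[0,5] S  <  k=3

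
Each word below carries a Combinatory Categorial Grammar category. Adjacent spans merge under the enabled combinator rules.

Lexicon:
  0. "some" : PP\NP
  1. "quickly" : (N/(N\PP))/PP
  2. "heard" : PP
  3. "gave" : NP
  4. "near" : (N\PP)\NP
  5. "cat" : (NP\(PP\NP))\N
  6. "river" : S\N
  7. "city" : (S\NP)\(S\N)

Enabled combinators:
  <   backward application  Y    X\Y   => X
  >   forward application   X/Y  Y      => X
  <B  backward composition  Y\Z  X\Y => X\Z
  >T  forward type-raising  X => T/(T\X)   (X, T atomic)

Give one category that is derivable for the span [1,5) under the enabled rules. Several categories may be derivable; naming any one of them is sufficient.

[0,8] S   <
  [0,6] NP   <
    [0,1] "some" : PP\NP
    [1,6] NP\(PP\NP)   <
      [1,5] N   >
        [1,3] N/(N\PP)   >
          [1,2] "quickly" : (N/(N\PP))/PP
          [2,3] "heard" : PP
        [3,5] N\PP   <
          [3,4] "gave" : NP
          [4,5] "near" : (N\PP)\NP
      [5,6] "cat" : (NP\(PP\NP))\N
  [6,8] S\NP   <
    [6,7] "river" : S\N
    [7,8] "city" : (S\NP)\(S\N)

N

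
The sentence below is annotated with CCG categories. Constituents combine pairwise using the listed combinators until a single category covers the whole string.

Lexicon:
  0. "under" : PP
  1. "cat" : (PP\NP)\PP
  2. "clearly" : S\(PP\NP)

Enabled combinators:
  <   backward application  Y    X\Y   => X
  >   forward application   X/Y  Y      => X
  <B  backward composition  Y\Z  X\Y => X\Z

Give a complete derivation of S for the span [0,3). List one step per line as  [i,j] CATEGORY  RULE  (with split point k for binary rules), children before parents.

[0,3] S   <
  [0,1] "under" : PP
  [1,3] S\PP   <B
    [1,2] "cat" : (PP\NP)\PP
    [2,3] "clearly" : S\(PP\NP)

[0,1] PP  lex  "under"
[1,2] (PP\NP)\PP  lex  "cat"
[2,3] S\(PP\NP)  lex  "clearly"
[1,3] S\PP  <B  k=2
[0,3] S  <  k=1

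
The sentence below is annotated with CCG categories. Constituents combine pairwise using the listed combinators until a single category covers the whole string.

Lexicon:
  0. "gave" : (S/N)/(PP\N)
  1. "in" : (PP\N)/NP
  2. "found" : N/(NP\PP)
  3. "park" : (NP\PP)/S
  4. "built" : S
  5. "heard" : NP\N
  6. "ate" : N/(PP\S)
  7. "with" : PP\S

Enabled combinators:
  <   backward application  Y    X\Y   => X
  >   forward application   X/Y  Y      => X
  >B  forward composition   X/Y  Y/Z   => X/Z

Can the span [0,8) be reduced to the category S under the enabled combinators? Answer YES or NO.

YES

[0,8] S   >
  [0,6] S/N   >
    [0,1] "gave" : (S/N)/(PP\N)
    [1,6] PP\N   >
      [1,2] "in" : (PP\N)/NP
      [2,6] NP   <
        [2,5] N   >
          [2,4] N/S   >B
            [2,3] "found" : N/(NP\PP)
            [3,4] "park" : (NP\PP)/S
          [4,5] "built" : S
        [5,6] "heard" : NP\N
  [6,8] N   >
    [6,7] "ate" : N/(PP\S)
    [7,8] "with" : PP\S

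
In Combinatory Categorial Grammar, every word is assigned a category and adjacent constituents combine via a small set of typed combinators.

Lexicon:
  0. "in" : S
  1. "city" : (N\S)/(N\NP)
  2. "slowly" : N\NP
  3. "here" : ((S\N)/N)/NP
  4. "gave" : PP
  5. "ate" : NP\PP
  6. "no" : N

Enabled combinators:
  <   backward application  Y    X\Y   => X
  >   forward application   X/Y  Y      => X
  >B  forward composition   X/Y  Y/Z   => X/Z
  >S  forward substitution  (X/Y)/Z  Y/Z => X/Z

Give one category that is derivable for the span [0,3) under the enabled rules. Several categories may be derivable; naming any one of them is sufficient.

N

[0,7] S   <
  [0,3] N   <
    [0,1] "in" : S
    [1,3] N\S   >
      [1,2] "city" : (N\S)/(N\NP)
      [2,3] "slowly" : N\NP
  [3,7] S\N   >
    [3,6] (S\N)/N   >
      [3,4] "here" : ((S\N)/N)/NP
      [4,6] NP   <
        [4,5] "gave" : PP
        [5,6] "ate" : NP\PP
    [6,7] "no" : N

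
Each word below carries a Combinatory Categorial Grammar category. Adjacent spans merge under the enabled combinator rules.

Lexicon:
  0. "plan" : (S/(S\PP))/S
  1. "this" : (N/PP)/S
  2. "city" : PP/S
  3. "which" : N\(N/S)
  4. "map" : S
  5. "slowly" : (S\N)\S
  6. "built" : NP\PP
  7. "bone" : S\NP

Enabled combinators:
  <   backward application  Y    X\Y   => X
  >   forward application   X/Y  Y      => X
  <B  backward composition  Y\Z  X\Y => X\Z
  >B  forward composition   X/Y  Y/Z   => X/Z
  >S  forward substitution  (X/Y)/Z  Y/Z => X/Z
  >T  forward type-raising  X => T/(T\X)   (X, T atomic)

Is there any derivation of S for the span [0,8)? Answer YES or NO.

YES

[0,8] S   >
  [0,6] S/(S\PP)   >
    [0,1] "plan" : (S/(S\PP))/S
    [1,6] S   <
      [1,4] N   <
        [1,3] N/S   >S
          [1,2] "this" : (N/PP)/S
          [2,3] "city" : PP/S
        [3,4] "which" : N\(N/S)
      [4,6] S\N   <
        [4,5] "map" : S
        [5,6] "slowly" : (S\N)\S
  [6,8] S\PP   <B
    [6,7] "built" : NP\PP
    [7,8] "bone" : S\NP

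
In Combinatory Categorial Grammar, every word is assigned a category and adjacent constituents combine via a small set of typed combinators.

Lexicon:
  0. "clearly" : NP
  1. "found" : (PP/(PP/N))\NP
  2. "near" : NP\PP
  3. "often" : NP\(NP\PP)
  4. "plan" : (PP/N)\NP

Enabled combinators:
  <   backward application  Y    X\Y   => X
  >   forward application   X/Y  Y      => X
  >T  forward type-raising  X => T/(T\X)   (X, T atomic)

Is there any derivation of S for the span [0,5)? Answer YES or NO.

NP (PP/(PP/N))\NP NP\PP NP\(NP\PP) (PP/N)\NP
CKY chart[0,5] = {N/(N\PP), NP/(NP\PP), PP, PP/(PP\PP), S/(S\PP)}; S ∉ chart

NO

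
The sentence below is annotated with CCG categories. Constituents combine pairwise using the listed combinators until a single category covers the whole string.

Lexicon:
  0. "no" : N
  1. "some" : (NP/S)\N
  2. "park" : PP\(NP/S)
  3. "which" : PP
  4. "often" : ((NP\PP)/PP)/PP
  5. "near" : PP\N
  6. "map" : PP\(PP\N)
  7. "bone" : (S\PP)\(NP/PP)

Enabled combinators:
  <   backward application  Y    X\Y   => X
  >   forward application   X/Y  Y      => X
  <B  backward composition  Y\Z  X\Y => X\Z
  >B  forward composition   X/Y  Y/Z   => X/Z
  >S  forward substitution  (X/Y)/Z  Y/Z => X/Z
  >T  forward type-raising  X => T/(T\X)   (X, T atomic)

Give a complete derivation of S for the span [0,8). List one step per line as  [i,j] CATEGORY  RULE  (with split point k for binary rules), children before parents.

[0,8] S   <
  [0,3] PP   <
    [0,2] NP/S   <
      [0,1] "no" : N
      [1,2] "some" : (NP/S)\N
    [2,3] "park" : PP\(NP/S)
  [3,8] S\PP   <
    [3,7] NP/PP   >B
      [3,4] NP/(NP\PP)   >T
        [3,4] "which" : PP
      [4,7] (NP\PP)/PP   >
        [4,5] "often" : ((NP\PP)/PP)/PP
        [5,7] PP   <
          [5,6] "near" : PP\N
          [6,7] "map" : PP\(PP\N)
    [7,8] "bone" : (S\PP)\(NP/PP)

[0,1] N  lex  "no"
[1,2] (NP/S)\N  lex  "some"
[0,2] NP/S  <  k=1
[2,3] PP\(NP/S)  lex  "park"
[0,3] PP  <  k=2
[3,4] PP  lex  "which"
[3,4] NP/(NP\PP)  >T
[4,5] ((NP\PP)/PP)/PP  lex  "often"
[5,6] PP\N  lex  "near"
[6,7] PP\(PP\N)  lex  "map"
[5,7] PP  <  k=6
[4,7] (NP\PP)/PP  >  k=5
[3,7] NP/PP  >B  k=4
[7,8] (S\PP)\(NP/PP)  lex  "bone"
[3,8] S\PP  <  k=7
[0,8] S  <  k=3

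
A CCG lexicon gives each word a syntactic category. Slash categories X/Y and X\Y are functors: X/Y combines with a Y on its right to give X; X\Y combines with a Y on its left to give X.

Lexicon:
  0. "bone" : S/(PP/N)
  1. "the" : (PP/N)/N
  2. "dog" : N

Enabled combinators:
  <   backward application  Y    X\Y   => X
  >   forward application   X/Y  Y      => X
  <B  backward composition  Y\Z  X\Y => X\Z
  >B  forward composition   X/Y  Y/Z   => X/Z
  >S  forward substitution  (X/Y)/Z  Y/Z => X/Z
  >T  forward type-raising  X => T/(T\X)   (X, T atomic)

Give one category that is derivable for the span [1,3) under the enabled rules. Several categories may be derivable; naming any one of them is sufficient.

[0,3] S   >
  [0,1] "bone" : S/(PP/N)
  [1,3] PP/N   >
    [1,2] "the" : (PP/N)/N
    [2,3] "dog" : N

PP/N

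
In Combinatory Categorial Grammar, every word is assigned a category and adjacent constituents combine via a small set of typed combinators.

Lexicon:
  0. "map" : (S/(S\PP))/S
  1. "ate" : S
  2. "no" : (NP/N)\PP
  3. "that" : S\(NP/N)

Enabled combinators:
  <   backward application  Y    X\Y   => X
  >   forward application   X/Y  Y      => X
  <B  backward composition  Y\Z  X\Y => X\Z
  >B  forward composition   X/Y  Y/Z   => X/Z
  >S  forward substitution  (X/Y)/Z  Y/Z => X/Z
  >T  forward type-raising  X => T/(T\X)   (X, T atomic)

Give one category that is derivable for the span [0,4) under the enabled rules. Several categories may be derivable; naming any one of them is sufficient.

[0,4] S   >
  [0,2] S/(S\PP)   >
    [0,1] "map" : (S/(S\PP))/S
    [1,2] "ate" : S
  [2,4] S\PP   <B
    [2,3] "no" : (NP/N)\PP
    [3,4] "that" : S\(NP/N)

S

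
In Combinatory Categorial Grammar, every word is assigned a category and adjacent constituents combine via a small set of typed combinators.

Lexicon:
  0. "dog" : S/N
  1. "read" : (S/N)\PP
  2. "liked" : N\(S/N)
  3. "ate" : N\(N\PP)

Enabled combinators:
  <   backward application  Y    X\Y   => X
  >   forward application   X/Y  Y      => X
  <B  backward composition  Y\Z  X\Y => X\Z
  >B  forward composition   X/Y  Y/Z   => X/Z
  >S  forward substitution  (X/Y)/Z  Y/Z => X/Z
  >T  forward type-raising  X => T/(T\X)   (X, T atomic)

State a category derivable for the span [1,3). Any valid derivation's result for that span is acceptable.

N\PP

[0,4] S   >
  [0,1] "dog" : S/N
  [1,4] N   <
    [1,3] N\PP   <B
      [1,2] "read" : (S/N)\PP
      [2,3] "liked" : N\(S/N)
    [3,4] "ate" : N\(N\PP)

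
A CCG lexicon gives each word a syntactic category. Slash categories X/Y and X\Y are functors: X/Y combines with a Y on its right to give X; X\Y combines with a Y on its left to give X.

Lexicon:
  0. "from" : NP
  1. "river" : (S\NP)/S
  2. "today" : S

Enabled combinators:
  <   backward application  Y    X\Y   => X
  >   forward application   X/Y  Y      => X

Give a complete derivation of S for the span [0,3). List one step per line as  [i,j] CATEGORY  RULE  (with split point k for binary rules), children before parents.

[0,1] NP  lex  "from"
[1,2] (S\NP)/S  lex  "river"
[2,3] S  lex  "today"
[1,3] S\NP  >  k=2
[0,3] S  <  k=1

[0,3] S   <
  [0,1] "from" : NP
  [1,3] S\NP   >
    [1,2] "river" : (S\NP)/S
    [2,3] "today" : S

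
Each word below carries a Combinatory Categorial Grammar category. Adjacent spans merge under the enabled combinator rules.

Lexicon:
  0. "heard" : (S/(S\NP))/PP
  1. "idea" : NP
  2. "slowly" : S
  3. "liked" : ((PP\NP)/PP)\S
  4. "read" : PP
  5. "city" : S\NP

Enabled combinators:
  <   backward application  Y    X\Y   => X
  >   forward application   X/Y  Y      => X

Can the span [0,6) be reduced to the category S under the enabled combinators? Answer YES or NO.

[0,6] S   >
  [0,5] S/(S\NP)   >
    [0,1] "heard" : (S/(S\NP))/PP
    [1,5] PP   <
      [1,2] "idea" : NP
      [2,5] PP\NP   >
        [2,4] (PP\NP)/PP   <
          [2,3] "slowly" : S
          [3,4] "liked" : ((PP\NP)/PP)\S
        [4,5] "read" : PP
  [5,6] "city" : S\NP

YES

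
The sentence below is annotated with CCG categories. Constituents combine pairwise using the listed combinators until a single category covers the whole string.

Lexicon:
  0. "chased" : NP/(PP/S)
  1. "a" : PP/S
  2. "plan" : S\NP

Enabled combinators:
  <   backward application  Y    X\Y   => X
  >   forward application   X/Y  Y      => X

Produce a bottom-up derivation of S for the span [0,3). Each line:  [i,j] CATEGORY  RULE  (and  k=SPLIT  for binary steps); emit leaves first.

[0,1] NP/(PP/S)  lex  "chased"
[1,2] PP/S  lex  "a"
[0,2] NP  >  k=1
[2,3] S\NP  lex  "plan"
[0,3] S  <  k=2

[0,3] S   <
  [0,2] NP   >
    [0,1] "chased" : NP/(PP/S)
    [1,2] "a" : PP/S
  [2,3] "plan" : S\NP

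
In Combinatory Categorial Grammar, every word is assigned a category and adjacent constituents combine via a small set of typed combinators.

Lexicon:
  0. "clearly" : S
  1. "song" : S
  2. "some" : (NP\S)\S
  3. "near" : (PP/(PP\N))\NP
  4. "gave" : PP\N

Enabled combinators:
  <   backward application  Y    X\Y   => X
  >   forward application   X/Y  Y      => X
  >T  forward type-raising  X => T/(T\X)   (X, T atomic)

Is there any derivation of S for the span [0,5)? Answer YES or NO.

S S (NP\S)\S (PP/(PP\N))\NP PP\N
CKY chart[0,5] = {N/(N\PP), NP/(NP\PP), PP, PP/(PP\PP), S/(S\PP)}; S ∉ chart

NO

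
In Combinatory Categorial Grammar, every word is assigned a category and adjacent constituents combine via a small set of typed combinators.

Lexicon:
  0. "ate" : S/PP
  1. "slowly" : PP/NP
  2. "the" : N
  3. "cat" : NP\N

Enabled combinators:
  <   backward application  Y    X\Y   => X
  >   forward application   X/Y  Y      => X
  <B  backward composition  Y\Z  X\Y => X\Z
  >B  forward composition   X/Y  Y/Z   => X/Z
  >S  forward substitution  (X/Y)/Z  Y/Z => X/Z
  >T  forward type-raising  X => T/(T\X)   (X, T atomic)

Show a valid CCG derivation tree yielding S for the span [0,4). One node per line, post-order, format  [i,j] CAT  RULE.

[0,1] S/PP  lex  "ate"
[1,2] PP/NP  lex  "slowly"
[0,2] S/NP  >B  k=1
[2,3] N  lex  "the"
[3,4] NP\N  lex  "cat"
[2,4] NP  <  k=3
[0,4] S  >  k=2

[0,4] S   >
  [0,2] S/NP   >B
    [0,1] "ate" : S/PP
    [1,2] "slowly" : PP/NP
  [2,4] NP   <
    [2,3] "the" : N
    [3,4] "cat" : NP\N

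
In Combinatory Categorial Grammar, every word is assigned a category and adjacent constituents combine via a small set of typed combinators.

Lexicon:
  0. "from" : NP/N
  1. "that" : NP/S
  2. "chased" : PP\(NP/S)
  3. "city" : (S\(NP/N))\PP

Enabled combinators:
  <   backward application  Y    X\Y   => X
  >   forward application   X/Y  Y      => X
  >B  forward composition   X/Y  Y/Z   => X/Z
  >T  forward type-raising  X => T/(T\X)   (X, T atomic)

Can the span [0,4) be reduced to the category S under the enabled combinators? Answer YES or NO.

[0,4] S   <
  [0,1] "from" : NP/N
  [1,4] S\(NP/N)   <
    [1,3] PP   <
      [1,2] "that" : NP/S
      [2,3] "chased" : PP\(NP/S)
    [3,4] "city" : (S\(NP/N))\PP

YES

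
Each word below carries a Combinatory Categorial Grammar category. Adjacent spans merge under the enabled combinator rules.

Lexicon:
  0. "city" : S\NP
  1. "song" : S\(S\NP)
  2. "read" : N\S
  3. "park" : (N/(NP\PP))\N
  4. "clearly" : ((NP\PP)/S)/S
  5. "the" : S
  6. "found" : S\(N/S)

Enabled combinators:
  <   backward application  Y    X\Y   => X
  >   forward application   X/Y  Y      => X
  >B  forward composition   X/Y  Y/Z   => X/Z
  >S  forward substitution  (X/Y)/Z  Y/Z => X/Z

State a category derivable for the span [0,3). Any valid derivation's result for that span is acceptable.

[0,7] S   <
  [0,6] N/S   >B
    [0,4] N/(NP\PP)   <
      [0,3] N   <
        [0,2] S   <
          [0,1] "city" : S\NP
          [1,2] "song" : S\(S\NP)
        [2,3] "read" : N\S
      [3,4] "park" : (N/(NP\PP))\N
    [4,6] (NP\PP)/S   >
      [4,5] "clearly" : ((NP\PP)/S)/S
      [5,6] "the" : S
  [6,7] "found" : S\(N/S)

N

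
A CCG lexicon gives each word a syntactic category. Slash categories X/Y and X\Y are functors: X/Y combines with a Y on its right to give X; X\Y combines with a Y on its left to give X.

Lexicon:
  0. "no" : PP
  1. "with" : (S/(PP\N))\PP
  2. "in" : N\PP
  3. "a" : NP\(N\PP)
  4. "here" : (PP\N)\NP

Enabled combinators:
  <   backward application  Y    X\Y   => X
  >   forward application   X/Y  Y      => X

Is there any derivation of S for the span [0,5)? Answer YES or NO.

YES

[0,5] S   >
  [0,2] S/(PP\N)   <
    [0,1] "no" : PP
    [1,2] "with" : (S/(PP\N))\PP
  [2,5] PP\N   <
    [2,4] NP   <
      [2,3] "in" : N\PP
      [3,4] "a" : NP\(N\PP)
    [4,5] "here" : (PP\N)\NP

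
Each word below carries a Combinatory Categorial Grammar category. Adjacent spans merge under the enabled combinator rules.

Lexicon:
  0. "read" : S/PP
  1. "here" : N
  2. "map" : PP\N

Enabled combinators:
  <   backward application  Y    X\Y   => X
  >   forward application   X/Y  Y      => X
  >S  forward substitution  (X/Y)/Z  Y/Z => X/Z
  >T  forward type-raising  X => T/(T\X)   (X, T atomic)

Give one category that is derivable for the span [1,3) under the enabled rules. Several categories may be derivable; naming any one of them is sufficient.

[0,3] S   >
  [0,1] "read" : S/PP
  [1,3] PP   >
    [1,2] PP/(PP\N)   >T
      [1,2] "here" : N
    [2,3] "map" : PP\N

PP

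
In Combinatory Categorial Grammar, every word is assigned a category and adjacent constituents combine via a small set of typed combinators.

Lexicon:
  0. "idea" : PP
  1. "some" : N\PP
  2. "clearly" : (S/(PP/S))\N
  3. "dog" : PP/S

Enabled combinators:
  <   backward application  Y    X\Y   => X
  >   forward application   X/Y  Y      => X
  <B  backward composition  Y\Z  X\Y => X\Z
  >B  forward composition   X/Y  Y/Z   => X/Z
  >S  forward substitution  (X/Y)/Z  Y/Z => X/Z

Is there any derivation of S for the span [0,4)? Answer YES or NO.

YES

[0,4] S   >
  [0,3] S/(PP/S)   <
    [0,2] N   <
      [0,1] "idea" : PP
      [1,2] "some" : N\PP
    [2,3] "clearly" : (S/(PP/S))\N
  [3,4] "dog" : PP/S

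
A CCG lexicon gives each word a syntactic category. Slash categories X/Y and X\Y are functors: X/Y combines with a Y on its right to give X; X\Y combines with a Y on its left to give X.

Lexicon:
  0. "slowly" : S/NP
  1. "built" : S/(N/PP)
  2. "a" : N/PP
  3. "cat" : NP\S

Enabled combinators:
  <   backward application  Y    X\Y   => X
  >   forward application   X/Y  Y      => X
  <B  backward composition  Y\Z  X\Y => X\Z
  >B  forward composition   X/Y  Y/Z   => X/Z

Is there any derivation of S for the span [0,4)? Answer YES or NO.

YES

[0,4] S   >
  [0,1] "slowly" : S/NP
  [1,4] NP   <
    [1,3] S   >
      [1,2] "built" : S/(N/PP)
      [2,3] "a" : N/PP
    [3,4] "cat" : NP\S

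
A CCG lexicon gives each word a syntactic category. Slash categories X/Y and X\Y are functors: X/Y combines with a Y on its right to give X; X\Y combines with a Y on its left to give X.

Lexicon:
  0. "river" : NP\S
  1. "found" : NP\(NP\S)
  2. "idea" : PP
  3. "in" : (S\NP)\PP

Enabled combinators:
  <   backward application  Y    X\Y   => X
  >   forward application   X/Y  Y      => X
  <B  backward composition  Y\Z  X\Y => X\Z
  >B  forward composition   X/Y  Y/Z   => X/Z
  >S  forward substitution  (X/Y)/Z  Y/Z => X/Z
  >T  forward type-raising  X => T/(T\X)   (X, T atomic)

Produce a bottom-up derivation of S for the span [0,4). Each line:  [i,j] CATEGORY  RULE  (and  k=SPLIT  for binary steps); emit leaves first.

[0,4] S   <
  [0,2] NP   <
    [0,1] "river" : NP\S
    [1,2] "found" : NP\(NP\S)
  [2,4] S\NP   <
    [2,3] "idea" : PP
    [3,4] "in" : (S\NP)\PP

[0,1] NP\S  lex  "river"
[1,2] NP\(NP\S)  lex  "found"
[0,2] NP  <  k=1
[2,3] PP  lex  "idea"
[3,4] (S\NP)\PP  lex  "in"
[2,4] S\NP  <  k=3
[0,4] S  <  k=2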